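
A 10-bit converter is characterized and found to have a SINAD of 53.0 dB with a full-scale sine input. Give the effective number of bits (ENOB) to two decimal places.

8.51 bits

ENOB = (SINAD − 1.76) / 6.02 = (53.0 − 1.76)/6.02 = 8.512.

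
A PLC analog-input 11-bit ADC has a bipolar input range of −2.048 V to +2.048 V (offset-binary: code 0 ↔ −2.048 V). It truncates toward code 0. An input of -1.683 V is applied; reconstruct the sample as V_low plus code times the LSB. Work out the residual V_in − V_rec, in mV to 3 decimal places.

LSB = 4.096/2^11 = 2.000 mV.
(-1.683 − (−2.048))/0.002 = 182.5000; ⌊·⌋ gives code 182.
V_rec = (−2.048) + 182·0.002 = -1.684 V.
V_in − V_rec = 0.001 V = 1.000 mV.

1.000 mV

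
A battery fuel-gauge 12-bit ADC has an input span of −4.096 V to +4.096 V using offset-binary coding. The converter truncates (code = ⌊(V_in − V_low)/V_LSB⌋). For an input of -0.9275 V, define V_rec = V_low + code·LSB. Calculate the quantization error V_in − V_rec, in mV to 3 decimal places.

0.500 mV

LSB = 8.192/2^12 = 2.000 mV.
(V_in − V_low)/LSB = (-0.9275 − (−4.096))/0.002 = 1584.2500 → code 1584 (floor).
Code 1584 maps back to (−4.096) + 1584×0.002 V = -0.928 V.
Difference: 0.0005 V → 0.500 mV.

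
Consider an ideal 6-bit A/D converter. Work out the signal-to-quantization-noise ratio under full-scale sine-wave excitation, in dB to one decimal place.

37.9 dB

SNR ≈ 6.02·N + 1.76 dB = 6.02·6 + 1.76 = 37.88 dB.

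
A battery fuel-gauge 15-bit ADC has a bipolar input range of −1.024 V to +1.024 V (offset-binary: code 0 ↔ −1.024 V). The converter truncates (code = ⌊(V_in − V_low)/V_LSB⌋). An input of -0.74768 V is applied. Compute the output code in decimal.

code 4421

LSB = 2.048 V / 32768 = 62.50 µV.
(V_in − V_low)/LSB = (-0.74768 − (−1.024)) / 6.25e-05 = 4421.120.
⌊·⌋(4421.120) = 4421.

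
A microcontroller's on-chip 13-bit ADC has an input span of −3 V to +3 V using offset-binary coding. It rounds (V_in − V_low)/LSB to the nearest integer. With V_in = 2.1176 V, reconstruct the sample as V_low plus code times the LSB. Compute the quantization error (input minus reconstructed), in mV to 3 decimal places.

LSB = 6/2^13 = 0.732 mV.
(V_in − V_low)/LSB = (2.1176 − (−3))/0.000732422 = 6987.2299 → code 6987 (round).
Code 6987 maps back to (−3) + 6987×0.000732422 V = 2.1174316 V.
V_in − V_rec = 0.000168359 V = 0.168 mV.

0.168 mV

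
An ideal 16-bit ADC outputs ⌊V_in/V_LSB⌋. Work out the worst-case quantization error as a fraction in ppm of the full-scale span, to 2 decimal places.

15.26 ppm

Truncating → worst-case error = 1 LSB = V_FS/2^16, so 1e+06/65536 = 15.2588 ppm of full scale.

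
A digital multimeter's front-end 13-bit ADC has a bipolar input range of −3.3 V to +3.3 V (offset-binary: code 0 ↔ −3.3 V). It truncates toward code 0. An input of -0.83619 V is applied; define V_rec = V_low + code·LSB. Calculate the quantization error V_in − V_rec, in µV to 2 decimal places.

89.30 µV

Step size: 6.6 V ÷ 2^13 = 0.806 mV.
(-0.83619 − (−3.3))/0.000805664 = 3058.1108; ⌊·⌋ gives code 3058.
Code 3058 maps back to (−3.3) + 3058×0.000805664 V = -0.8362793 V.
Difference: 8.92969e-05 V → 89.30 µV.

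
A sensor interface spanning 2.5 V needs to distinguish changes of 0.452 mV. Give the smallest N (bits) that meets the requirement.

Number of steps required ≥ 2.5 V / 0.452 mV = 5530.97.
Need 2^N ≥ 5530.97; 2^12 = 4096, 2^13 = 8192.
Minimum N = 13.

13 bits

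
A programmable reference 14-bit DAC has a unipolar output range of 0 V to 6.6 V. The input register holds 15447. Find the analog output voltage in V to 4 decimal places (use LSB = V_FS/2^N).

6.2225 V

LSB = 6.6 V / 2^14 = 402.83 µV.
V_out = 0 + 15447 × 0.000402832 V = 6.22255 V.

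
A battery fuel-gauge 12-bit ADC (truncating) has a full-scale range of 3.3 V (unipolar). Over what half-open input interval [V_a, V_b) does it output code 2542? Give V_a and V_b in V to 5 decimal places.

LSB = 3.3/2^12 = 0.806 mV.
V_a = V_low + 2542·LSB = 2.048 V; V_b = V_low + 2543·LSB = 2.0488 V.

[2.04800 V, 2.04880 V)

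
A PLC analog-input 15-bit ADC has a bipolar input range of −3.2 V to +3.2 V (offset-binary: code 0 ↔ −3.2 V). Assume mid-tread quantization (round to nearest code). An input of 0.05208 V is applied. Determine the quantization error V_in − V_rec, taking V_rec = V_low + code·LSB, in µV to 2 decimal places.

Step size: 6.4 V ÷ 2^15 = 195.31 µV.
Scaled input = 16650.6496 LSBs, so code = 16651.
V_rec = (−3.2) + 16651·0.000195313 = 0.052148437 V.
V_in − V_rec = -6.84375e-05 V = -68.44 µV.

-68.44 µV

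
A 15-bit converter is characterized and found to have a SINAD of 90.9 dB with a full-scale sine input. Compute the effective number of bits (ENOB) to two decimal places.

ENOB = (SINAD − 1.76) / 6.02 = (90.9 − 1.76)/6.02 = 14.807.

14.81 bits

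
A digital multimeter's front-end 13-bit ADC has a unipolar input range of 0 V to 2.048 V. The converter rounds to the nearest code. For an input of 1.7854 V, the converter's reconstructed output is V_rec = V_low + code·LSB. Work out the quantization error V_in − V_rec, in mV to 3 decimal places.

-0.100 mV

LSB = 2.048/2^13 = 250.00 µV.
(V_in − V_low)/LSB = (1.7854 − 0)/0.00025 = 7141.6000 → code 7142 (round).
V_rec = 0 + 7142·0.00025 = 1.7855 V.
Error = 1.7854 − 1.7855 = -0.0001 V = -0.100 mV.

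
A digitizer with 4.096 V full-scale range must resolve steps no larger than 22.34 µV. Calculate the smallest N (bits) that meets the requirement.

Number of steps required ≥ 4.096 V / 22.34 µV = 183348.25.
Need 2^N ≥ 183348.25; 2^17 = 131072, 2^18 = 262144.
Minimum N = 18.

18 bits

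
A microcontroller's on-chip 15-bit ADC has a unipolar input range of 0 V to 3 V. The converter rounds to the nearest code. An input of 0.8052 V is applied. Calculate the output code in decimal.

With 32768 levels over 3 V, one step is 91.55 µV.
Input sits at 8794.931 steps above V_low.
Round → code 8795.

code 8795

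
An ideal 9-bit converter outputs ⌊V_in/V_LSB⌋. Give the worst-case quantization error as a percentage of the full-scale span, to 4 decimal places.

Truncating → worst-case error = 1 LSB = V_FS/2^9, so 100/512 = 0.195312 % of full scale.

0.1953 %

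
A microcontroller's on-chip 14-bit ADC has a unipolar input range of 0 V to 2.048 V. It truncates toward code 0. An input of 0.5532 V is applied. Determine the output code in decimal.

code 4425

LSB = 2.048 V / 16384 = 125.00 µV.
Input sits at 4425.600 steps above V_low.
⌊·⌋(4425.600) = 4425.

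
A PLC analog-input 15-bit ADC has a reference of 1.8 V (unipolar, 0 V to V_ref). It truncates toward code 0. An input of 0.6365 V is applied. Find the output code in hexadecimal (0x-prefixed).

code 0x2D43 (decimal 11587)

With 32768 levels over 1.8 V, one step is 54.93 µV.
(V_in − V_low)/LSB = (0.6365 − 0) / 5.49316e-05 = 11587.129.
Floor → code 11587.
In hexadecimal (0x-prefixed): 0x2D43.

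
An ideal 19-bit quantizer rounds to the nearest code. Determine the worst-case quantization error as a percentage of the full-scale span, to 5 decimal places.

0.00010 %

Rounding → worst-case error = ½ LSB = V_FS/2^20, so 100/1048576 = 9.53674e-05 % of full scale.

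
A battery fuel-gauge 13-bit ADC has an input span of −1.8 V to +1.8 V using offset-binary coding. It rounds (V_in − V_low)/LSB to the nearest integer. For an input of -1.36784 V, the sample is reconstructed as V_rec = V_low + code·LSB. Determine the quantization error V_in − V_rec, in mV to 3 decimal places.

LSB = 3.6/2^13 = 439.45 µV.
(V_in − V_low)/LSB = (-1.36784 − (−1.8))/0.000439453 = 983.4041 → code 983 (round).
Reconstructed: -1.3680176 V.
Difference: 0.000177578 V → 0.178 mV.

0.178 mV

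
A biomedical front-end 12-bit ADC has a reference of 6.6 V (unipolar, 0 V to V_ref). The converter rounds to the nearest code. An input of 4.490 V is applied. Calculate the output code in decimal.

LSB = 6.6 V / 4096 = 1.611 mV.
Input sits at 2786.521 steps above V_low.
round(2786.521) = 2787.

code 2787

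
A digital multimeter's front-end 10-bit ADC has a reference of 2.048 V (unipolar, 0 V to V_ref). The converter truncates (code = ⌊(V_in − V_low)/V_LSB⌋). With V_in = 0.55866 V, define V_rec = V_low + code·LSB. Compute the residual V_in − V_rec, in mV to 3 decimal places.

One LSB is 2.048 V / 1024 = 2.000 mV.
(V_in − V_low)/LSB = (0.55866 − 0)/0.002 = 279.3300 → code 279 (floor).
Code 279 maps back to 0 + 279×0.002 V = 0.558 V.
Difference: 0.00066 V → 0.660 mV.

0.660 mV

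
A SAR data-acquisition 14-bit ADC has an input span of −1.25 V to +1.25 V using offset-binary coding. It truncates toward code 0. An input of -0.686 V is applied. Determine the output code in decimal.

With 16384 levels over 2.5 V, one step is 152.59 µV.
(-0.686 − (−1.25)) / 0.000152588 = 3696.230 LSBs.
Floor → code 3696.

code 3696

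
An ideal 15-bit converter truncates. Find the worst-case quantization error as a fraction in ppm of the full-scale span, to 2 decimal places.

30.52 ppm

Truncating → worst-case error = 1 LSB = V_FS/2^15, so 1e+06/32768 = 30.5176 ppm of full scale.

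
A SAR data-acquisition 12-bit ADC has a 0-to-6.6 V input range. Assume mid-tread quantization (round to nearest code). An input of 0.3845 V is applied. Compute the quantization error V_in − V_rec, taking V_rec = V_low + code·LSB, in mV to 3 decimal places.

-0.607 mV

LSB = 6.6/2^12 = 1.611 mV.
(0.3845 − 0)/0.00161133 = 238.6230; round gives code 239.
Reconstructed: 0.38510742 V.
Difference: -0.000607422 V → -0.607 mV.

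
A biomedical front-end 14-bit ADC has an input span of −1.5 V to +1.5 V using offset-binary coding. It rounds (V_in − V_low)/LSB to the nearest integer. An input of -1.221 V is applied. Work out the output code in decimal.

Full-scale span = 3 V; LSB = 3/2^14 = 183.11 µV.
Input sits at 1523.712 steps above V_low.
round(1523.712) = 1524.

code 1524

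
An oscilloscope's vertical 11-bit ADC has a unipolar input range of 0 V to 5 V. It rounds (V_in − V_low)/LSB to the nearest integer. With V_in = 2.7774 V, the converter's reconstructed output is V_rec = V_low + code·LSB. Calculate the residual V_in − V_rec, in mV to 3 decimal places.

-0.920 mV

One LSB is 5 V / 2048 = 2.441 mV.
Scaled input = 1137.6230 LSBs, so code = 1138.
V_rec = 0 + 1138·0.00244141 = 2.7783203 V.
Difference: -0.000920313 V → -0.920 mV.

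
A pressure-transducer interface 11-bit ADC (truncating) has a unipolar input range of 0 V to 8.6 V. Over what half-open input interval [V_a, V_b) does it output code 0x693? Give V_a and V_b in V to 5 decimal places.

LSB = 8.6/2^11 = 4.199 mV.
Code 0x693 = 1683 decimal.
V_a = V_low + 1683·LSB = 7.06729 V; V_b = V_low + 1684·LSB = 7.07148 V.

[7.06729 V, 7.07148 V)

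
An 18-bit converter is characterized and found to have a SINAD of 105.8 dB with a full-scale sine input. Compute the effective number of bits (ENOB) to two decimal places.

ENOB = (SINAD − 1.76) / 6.02 = (105.8 − 1.76)/6.02 = 17.282.

17.28 bits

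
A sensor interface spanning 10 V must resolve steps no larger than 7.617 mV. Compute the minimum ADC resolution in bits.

11 bits

Number of steps required ≥ 10 V / 7.617 mV = 1312.85.
Need 2^N ≥ 1312.85; 2^10 = 1024, 2^11 = 2048.
Minimum N = 11.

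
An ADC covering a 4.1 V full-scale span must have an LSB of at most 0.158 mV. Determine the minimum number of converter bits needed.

Number of steps required ≥ 4.1 V / 0.158 mV = 25949.37.
Need 2^N ≥ 25949.37; 2^14 = 16384, 2^15 = 32768.
Minimum N = 15.

15 bits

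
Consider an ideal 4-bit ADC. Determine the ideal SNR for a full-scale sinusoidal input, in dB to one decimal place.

SNR ≈ 6.02·N + 1.76 dB = 6.02·4 + 1.76 = 25.84 dB.

25.8 dB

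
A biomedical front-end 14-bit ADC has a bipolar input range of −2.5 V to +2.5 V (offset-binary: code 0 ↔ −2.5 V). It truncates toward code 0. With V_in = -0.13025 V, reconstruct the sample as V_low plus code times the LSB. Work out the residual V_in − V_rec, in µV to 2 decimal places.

60.06 µV

Step size: 5 V ÷ 2^14 = 305.18 µV.
(V_in − V_low)/LSB = (-0.13025 − (−2.5))/0.000305176 = 7765.1968 → code 7765 (floor).
Code 7765 maps back to (−2.5) + 7765×0.000305176 V = -0.13031006 V.
Error = -0.13025 − (−0.13031006) = 6.00586e-05 V = 60.06 µV.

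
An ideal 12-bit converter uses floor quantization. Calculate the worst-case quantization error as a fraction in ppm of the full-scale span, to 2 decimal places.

Truncating → worst-case error = 1 LSB = V_FS/2^12, so 1e+06/4096 = 244.141 ppm of full scale.

244.14 ppm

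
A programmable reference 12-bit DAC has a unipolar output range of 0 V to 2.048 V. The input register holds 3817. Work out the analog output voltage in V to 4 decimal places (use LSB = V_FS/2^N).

1.9085 V

LSB = 2.048 V / 2^12 = 0.500 mV.
V_out = 0 + 3817 × 0.0005 V = 1.9085 V.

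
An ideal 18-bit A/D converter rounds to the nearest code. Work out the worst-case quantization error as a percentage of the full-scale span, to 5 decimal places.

Rounding → worst-case error = ½ LSB = V_FS/2^19, so 100/524288 = 0.000190735 % of full scale.

0.00019 %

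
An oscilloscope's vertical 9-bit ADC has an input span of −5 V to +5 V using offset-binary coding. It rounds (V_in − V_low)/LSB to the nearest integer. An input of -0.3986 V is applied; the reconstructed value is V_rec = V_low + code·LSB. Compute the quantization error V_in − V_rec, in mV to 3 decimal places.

LSB = 10/2^9 = 19.531 mV.
(V_in − V_low)/LSB = (-0.3986 − (−5))/0.0195312 = 235.5917 → code 236 (round).
V_rec = (−5) + 236·0.0195312 = -0.390625 V.
Error = -0.3986 − (−0.390625) = -0.007975 V = -7.975 mV.

-7.975 mV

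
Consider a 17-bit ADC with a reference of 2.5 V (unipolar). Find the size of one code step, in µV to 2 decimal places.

19.07 µV

Full-scale span = 2.5 V.
LSB = 2.5 / 2^17 = 2.5 / 131072 = 1.90735e-05 V = 19.07 µV.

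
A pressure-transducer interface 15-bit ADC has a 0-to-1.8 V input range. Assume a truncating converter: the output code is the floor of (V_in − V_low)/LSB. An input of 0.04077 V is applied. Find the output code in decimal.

code 742

With 32768 levels over 1.8 V, one step is 54.93 µV.
(0.04077 − 0) / 5.49316e-05 = 742.195 LSBs.
Floor → code 742.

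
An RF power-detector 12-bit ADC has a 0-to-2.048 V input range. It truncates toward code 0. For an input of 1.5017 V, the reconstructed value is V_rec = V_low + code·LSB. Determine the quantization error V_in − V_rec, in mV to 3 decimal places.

0.200 mV

Step size: 2.048 V ÷ 2^12 = 0.500 mV.
(V_in − V_low)/LSB = (1.5017 − 0)/0.0005 = 3003.4000 → code 3003 (floor).
Code 3003 maps back to 0 + 3003×0.0005 V = 1.5015 V.
V_in − V_rec = 0.0002 V = 0.200 mV.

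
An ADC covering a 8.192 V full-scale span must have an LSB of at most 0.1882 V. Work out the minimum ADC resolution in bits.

Number of steps required ≥ 8.192 V / 0.1882 V = 43.53.
Need 2^N ≥ 43.53; 2^5 = 32, 2^6 = 64.
Minimum N = 6.

6 bits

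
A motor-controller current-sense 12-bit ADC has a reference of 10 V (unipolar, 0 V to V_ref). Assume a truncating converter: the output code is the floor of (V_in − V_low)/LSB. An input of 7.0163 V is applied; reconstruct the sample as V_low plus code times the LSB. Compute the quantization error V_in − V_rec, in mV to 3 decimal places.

2.140 mV

One LSB is 10 V / 4096 = 2.441 mV.
(7.0163 − 0)/0.00244141 = 2873.8765; ⌊·⌋ gives code 2873.
Code 2873 maps back to 0 + 2873×0.00244141 V = 7.0141602 V.
Difference: 0.00213984 V → 2.140 mV.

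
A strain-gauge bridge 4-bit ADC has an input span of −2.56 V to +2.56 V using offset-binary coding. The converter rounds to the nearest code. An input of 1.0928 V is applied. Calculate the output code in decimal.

LSB = 5.12 V / 16 = 320.000 mV.
(V_in − V_low)/LSB = (1.0928 − (−2.56)) / 0.32 = 11.415.
So the output code is 11.

code 11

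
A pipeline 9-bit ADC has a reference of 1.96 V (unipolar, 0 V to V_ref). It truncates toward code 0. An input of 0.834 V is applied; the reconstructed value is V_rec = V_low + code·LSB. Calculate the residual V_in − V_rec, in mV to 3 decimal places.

Step size: 1.96 V ÷ 2^9 = 3.828 mV.
(0.834 − 0)/0.00382812 = 217.8612; ⌊·⌋ gives code 217.
V_rec = 0 + 217·0.00382812 = 0.83070312 V.
Error = 0.834 − 0.83070312 = 0.00329687 V = 3.297 mV.

3.297 mV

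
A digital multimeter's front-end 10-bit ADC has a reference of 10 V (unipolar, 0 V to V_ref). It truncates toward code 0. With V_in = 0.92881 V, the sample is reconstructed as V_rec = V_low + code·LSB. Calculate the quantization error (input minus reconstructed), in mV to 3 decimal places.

LSB = 10/2^10 = 9.766 mV.
(0.92881 − 0)/0.00976562 = 95.1101; ⌊·⌋ gives code 95.
Reconstructed: 0.92773438 V.
Difference: 0.00107562 V → 1.076 mV.

1.076 mV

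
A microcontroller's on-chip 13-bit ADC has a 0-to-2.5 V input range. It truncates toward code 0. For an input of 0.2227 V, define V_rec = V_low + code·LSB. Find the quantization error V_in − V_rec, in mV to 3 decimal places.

0.227 mV

LSB = 2.5/2^13 = 305.18 µV.
(0.2227 − 0)/0.000305176 = 729.7434; ⌊·⌋ gives code 729.
Reconstructed: 0.22247314 V.
Error = 0.2227 − 0.22247314 = 0.000226855 V = 0.227 mV.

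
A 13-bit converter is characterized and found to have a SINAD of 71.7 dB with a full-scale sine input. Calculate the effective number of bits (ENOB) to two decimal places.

ENOB = (SINAD − 1.76) / 6.02 = (71.7 − 1.76)/6.02 = 11.618.

11.62 bits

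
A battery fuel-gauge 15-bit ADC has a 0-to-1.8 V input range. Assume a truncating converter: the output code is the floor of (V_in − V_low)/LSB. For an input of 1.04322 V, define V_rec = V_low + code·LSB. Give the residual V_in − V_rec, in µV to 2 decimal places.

Step size: 1.8 V ÷ 2^15 = 54.93 µV.
(V_in − V_low)/LSB = (1.04322 − 0)/5.49316e-05 = 18991.2405 → code 18991 (floor).
V_rec = 0 + 18991·5.49316e-05 = 1.0432068 V.
Difference: 1.32129e-05 V → 13.21 µV.

13.21 µV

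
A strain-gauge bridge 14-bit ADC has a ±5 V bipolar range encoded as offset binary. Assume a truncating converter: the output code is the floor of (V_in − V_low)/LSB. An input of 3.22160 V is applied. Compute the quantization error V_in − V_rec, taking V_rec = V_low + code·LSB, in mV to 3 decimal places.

Step size: 10 V ÷ 2^14 = 0.610 mV.
(V_in − V_low)/LSB = (3.22160 − (−5))/0.000610352 = 13470.2694 → code 13470 (floor).
V_rec = (−5) + 13470·0.000610352 = 3.2214355 V.
Error = 3.22160 − 3.2214355 = 0.000164453 V = 0.164 mV.

0.164 mV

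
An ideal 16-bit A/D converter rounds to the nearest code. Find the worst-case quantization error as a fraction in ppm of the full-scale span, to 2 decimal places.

7.63 ppm

Rounding → worst-case error = ½ LSB = V_FS/2^17, so 1e+06/131072 = 7.62939 ppm of full scale.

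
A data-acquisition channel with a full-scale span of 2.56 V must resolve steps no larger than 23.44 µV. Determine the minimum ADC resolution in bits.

17 bits

Number of steps required ≥ 2.56 V / 23.44 µV = 109215.02.
Need 2^N ≥ 109215.02; 2^16 = 65536, 2^17 = 131072.
Minimum N = 17.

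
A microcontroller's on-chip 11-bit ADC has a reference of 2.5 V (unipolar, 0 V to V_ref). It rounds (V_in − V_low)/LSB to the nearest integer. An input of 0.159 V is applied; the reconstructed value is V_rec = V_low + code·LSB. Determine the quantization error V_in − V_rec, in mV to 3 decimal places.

0.309 mV

Step size: 2.5 V ÷ 2^11 = 1.221 mV.
Scaled input = 130.2528 LSBs, so code = 130.
Code 130 maps back to 0 + 130×0.0012207 V = 0.15869141 V.
V_in − V_rec = 0.000308594 V = 0.309 mV.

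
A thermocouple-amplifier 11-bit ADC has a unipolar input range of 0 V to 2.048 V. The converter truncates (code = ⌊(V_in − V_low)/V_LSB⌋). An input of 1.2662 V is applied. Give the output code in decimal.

With 2048 levels over 2.048 V, one step is 1.000 mV.
Input sits at 1266.200 steps above V_low.
⌊·⌋(1266.200) = 1266.

code 1266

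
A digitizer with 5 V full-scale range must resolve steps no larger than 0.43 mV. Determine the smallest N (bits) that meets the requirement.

Number of steps required ≥ 5 V / 0.43 mV = 11627.91.
Need 2^N ≥ 11627.91; 2^13 = 8192, 2^14 = 16384.
Minimum N = 14.

14 bits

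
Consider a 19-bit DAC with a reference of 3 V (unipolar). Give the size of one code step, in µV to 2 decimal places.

5.72 µV

Full-scale span = 3 V.
LSB = 3 / 2^19 = 3 / 524288 = 5.72205e-06 V = 5.72 µV.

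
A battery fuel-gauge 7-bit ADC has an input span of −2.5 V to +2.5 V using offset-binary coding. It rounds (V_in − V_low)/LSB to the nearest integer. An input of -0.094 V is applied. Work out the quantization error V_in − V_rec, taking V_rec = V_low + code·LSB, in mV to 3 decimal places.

-15.875 mV

Step size: 5 V ÷ 2^7 = 39.062 mV.
(-0.094 − (−2.5))/0.0390625 = 61.5936; round gives code 62.
Code 62 maps back to (−2.5) + 62×0.0390625 V = -0.078125 V.
Error = -0.094 − (−0.078125) = -0.015875 V = -15.875 mV.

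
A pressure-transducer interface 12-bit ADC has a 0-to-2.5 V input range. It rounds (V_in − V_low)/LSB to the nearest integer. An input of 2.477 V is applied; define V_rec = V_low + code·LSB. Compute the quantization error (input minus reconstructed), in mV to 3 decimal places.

Step size: 2.5 V ÷ 2^12 = 0.610 mV.
(2.477 − 0)/0.000610352 = 4058.3168; round gives code 4058.
Reconstructed: 2.4768066 V.
Error = 2.477 − 2.4768066 = 0.000193359 V = 0.193 mV.

0.193 mV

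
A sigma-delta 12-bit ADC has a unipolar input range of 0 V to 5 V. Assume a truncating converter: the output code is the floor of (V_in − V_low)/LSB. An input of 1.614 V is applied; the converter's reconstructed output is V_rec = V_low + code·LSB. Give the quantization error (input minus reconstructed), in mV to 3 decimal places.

Step size: 5 V ÷ 2^12 = 1.221 mV.
(V_in − V_low)/LSB = (1.614 − 0)/0.0012207 = 1322.1888 → code 1322 (floor).
Code 1322 maps back to 0 + 1322×0.0012207 V = 1.6137695 V.
V_in − V_rec = 0.000230469 V = 0.230 mV.

0.230 mV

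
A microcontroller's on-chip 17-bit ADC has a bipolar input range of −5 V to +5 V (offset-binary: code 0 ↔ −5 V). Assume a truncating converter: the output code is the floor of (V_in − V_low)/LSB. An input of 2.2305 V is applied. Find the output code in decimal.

code 94771

Full-scale span = 10 V; LSB = 10/2^17 = 76.29 µV.
Input sits at 94771.610 steps above V_low.
Floor → code 94771.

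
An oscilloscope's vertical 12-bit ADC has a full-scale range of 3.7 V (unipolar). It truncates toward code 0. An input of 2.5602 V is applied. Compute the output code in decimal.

code 2834

LSB = 3.7 V / 4096 = 0.903 mV.
Input sits at 2834.211 steps above V_low.
Floor → code 2834.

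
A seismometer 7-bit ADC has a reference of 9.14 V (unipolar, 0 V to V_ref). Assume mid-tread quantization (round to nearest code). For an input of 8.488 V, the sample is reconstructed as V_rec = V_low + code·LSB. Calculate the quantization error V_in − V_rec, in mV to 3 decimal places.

Step size: 9.14 V ÷ 2^7 = 71.406 mV.
(8.488 − 0)/0.0714063 = 118.8691; round gives code 119.
V_rec = 0 + 119·0.0714063 = 8.4973438 V.
V_in − V_rec = -0.00934375 V = -9.344 mV.

-9.344 mV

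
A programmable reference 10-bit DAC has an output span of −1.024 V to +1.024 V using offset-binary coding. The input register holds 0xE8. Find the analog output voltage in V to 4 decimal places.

LSB = 2.048 V / 2^10 = 2.000 mV.
Code 0xE8 = 232 decimal.
V_out = (−1.024) + 232 × 0.002 V = -0.56 V.

-0.5600 V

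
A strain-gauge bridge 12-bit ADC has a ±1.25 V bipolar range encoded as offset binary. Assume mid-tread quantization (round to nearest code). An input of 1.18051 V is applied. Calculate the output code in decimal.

LSB = 2.5 V / 4096 = 0.610 mV.
(1.18051 − (−1.25)) / 0.000610352 = 3982.148 LSBs.
round(3982.148) = 3982.

code 3982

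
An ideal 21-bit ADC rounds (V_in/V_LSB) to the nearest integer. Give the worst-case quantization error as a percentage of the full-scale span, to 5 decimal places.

0.00002 %

Rounding → worst-case error = ½ LSB = V_FS/2^22, so 100/4194304 = 2.38419e-05 % of full scale.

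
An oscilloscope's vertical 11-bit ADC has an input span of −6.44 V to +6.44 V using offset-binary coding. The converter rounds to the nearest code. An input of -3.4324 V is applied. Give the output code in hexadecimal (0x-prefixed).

code 0x1DE (decimal 478)

With 2048 levels over 12.88 V, one step is 6.289 mV.
Input sits at 478.227 steps above V_low.
round(478.227) = 478.
In hexadecimal (0x-prefixed): 0x1DE.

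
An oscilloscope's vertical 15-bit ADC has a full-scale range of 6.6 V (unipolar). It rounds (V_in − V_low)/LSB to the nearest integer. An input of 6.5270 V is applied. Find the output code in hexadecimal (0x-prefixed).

code 0x7E96 (decimal 32406)

LSB = 6.6 V / 32768 = 201.42 µV.
Input sits at 32405.566 steps above V_low.
Round → code 32406.
In hexadecimal (0x-prefixed): 0x7E96.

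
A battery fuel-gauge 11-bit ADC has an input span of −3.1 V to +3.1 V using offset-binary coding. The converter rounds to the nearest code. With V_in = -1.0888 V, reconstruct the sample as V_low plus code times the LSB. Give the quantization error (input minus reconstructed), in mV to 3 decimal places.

1.044 mV

LSB = 6.2/2^11 = 3.027 mV.
(-1.0888 − (−3.1))/0.00302734 = 664.3448; round gives code 664.
Reconstructed: -1.0898438 V.
Difference: 0.00104375 V → 1.044 mV.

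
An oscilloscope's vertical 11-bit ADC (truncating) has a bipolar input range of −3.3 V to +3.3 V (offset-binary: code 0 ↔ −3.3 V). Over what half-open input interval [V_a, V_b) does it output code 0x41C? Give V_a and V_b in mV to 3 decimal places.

[90.234 mV, 93.457 mV)

LSB = 6.6/2^11 = 3.223 mV.
Code 0x41C = 1052 decimal.
V_a = V_low + 1052·LSB = 0.0902344 V; V_b = V_low + 1053·LSB = 0.093457 V.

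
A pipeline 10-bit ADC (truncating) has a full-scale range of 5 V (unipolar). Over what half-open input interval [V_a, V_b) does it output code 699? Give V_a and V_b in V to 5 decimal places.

[3.41309 V, 3.41797 V)

LSB = 5/2^10 = 4.883 mV.
V_a = V_low + 699·LSB = 3.41309 V; V_b = V_low + 700·LSB = 3.41797 V.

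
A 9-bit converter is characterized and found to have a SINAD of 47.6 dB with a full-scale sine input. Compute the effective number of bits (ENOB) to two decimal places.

7.61 bits

ENOB = (SINAD − 1.76) / 6.02 = (47.6 − 1.76)/6.02 = 7.615.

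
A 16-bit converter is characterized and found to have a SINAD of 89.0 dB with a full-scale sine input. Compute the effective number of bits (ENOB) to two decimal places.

14.49 bits

ENOB = (SINAD − 1.76) / 6.02 = (89.0 − 1.76)/6.02 = 14.492.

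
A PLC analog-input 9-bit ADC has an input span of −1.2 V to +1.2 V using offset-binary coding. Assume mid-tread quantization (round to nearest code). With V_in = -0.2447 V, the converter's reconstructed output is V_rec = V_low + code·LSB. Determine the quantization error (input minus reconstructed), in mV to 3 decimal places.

LSB = 2.4/2^9 = 4.688 mV.
Scaled input = 203.7973 LSBs, so code = 204.
Reconstructed: -0.24375 V.
Difference: -0.00095 V → -0.950 mV.

-0.950 mV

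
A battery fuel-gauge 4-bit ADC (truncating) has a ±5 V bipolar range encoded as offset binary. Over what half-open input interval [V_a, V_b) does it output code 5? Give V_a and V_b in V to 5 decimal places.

[-1.87500 V, -1.25000 V)

LSB = 10/2^4 = 0.6250 V.
V_a = V_low + 5·LSB = -1.875 V; V_b = V_low + 6·LSB = -1.25 V.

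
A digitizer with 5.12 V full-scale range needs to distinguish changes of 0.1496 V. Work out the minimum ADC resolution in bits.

Number of steps required ≥ 5.12 V / 0.1496 V = 34.22.
Need 2^N ≥ 34.22; 2^5 = 32, 2^6 = 64.
Minimum N = 6.

6 bits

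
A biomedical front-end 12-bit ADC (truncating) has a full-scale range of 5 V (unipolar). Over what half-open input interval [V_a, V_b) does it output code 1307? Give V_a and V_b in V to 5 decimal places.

LSB = 5/2^12 = 1.221 mV.
V_a = V_low + 1307·LSB = 1.59546 V; V_b = V_low + 1308·LSB = 1.59668 V.

[1.59546 V, 1.59668 V)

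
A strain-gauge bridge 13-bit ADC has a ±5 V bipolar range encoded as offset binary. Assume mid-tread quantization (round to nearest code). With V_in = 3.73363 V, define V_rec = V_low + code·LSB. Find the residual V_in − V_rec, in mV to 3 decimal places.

-0.501 mV

Step size: 10 V ÷ 2^13 = 1.221 mV.
(3.73363 − (−5))/0.0012207 = 7154.5897; round gives code 7155.
Reconstructed: 3.7341309 V.
Error = 3.73363 − 3.7341309 = -0.000500859 V = -0.501 mV.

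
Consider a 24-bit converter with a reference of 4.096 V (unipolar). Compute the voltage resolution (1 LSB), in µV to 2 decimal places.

Full-scale span = 4.096 V.
LSB = 4.096 / 2^24 = 4.096 / 16777216 = 2.44141e-07 V = 0.24 µV.

0.24 µV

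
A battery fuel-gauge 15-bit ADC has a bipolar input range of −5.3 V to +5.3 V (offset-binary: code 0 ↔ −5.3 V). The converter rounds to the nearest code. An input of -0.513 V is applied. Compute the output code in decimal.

code 14798

With 32768 levels over 10.6 V, one step is 323.49 µV.
(V_in − V_low)/LSB = (-0.513 − (−5.3)) / 0.000323486 = 14798.152.
So the output code is 14798.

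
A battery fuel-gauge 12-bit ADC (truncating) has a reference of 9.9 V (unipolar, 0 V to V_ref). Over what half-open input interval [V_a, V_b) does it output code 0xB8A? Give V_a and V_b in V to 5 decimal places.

[7.13979 V, 7.14221 V)

LSB = 9.9/2^12 = 2.417 mV.
Code 0xB8A = 2954 decimal.
V_a = V_low + 2954·LSB = 7.13979 V; V_b = V_low + 2955·LSB = 7.14221 V.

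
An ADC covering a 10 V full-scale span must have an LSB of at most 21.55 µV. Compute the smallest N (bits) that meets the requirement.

19 bits

Number of steps required ≥ 10 V / 21.55 µV = 464037.12.
Need 2^N ≥ 464037.12; 2^18 = 262144, 2^19 = 524288.
Minimum N = 19.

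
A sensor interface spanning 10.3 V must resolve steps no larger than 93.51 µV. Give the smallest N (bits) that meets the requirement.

Number of steps required ≥ 10.3 V / 93.51 µV = 110148.65.
Need 2^N ≥ 110148.65; 2^16 = 65536, 2^17 = 131072.
Minimum N = 17.

17 bits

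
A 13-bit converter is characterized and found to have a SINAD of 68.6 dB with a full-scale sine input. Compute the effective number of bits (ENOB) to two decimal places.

ENOB = (SINAD − 1.76) / 6.02 = (68.6 − 1.76)/6.02 = 11.103.

11.10 bits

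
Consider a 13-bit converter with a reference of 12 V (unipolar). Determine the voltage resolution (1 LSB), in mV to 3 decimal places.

Full-scale span = 12 V.
LSB = 12 / 2^13 = 12 / 8192 = 0.00146484 V = 1.465 mV.

1.465 mV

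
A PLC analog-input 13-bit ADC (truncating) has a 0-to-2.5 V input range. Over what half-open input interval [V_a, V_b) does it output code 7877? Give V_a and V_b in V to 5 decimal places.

[2.40387 V, 2.40417 V)

LSB = 2.5/2^13 = 305.18 µV.
V_a = V_low + 7877·LSB = 2.40387 V; V_b = V_low + 7878·LSB = 2.40417 V.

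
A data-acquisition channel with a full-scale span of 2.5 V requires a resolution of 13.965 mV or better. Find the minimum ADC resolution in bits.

Number of steps required ≥ 2.5 V / 13.965 mV = 179.02.
Need 2^N ≥ 179.02; 2^7 = 128, 2^8 = 256.
Minimum N = 8.

8 bits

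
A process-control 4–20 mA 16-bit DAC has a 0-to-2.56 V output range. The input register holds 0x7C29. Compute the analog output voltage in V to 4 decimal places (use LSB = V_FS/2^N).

LSB = 2.56 V / 2^16 = 39.06 µV.
Code 0x7C29 = 31785 decimal.
V_out = 0 + 31785 × 3.90625e-05 V = 1.2416 V.

1.2416 V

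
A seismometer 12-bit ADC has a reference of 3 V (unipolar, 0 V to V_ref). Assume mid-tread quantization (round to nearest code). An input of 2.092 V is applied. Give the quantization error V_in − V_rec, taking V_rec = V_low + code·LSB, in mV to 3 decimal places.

0.203 mV

Step size: 3 V ÷ 2^12 = 0.732 mV.
Scaled input = 2856.2773 LSBs, so code = 2856.
V_rec = 0 + 2856·0.000732422 = 2.0917969 V.
Error = 2.092 − 2.0917969 = 0.000203125 V = 0.203 mV.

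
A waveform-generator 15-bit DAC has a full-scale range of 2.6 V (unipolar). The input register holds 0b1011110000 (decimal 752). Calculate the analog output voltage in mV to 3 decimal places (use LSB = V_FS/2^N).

LSB = 2.6 V / 2^15 = 79.35 µV.
Code 0b1011110000 = 752 decimal.
V_out = 0 + 752 × 7.93457e-05 V = 0.059668 V.
= 59.668 mV.

59.668 mV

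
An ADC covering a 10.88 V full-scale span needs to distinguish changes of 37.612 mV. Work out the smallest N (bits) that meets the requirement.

9 bits

Number of steps required ≥ 10.88 V / 37.612 mV = 289.27.
Need 2^N ≥ 289.27; 2^8 = 256, 2^9 = 512.
Minimum N = 9.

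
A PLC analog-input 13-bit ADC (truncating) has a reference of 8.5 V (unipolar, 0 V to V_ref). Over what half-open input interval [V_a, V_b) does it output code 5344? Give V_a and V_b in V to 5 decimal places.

LSB = 8.5/2^13 = 1.038 mV.
V_a = V_low + 5344·LSB = 5.54492 V; V_b = V_low + 5345·LSB = 5.54596 V.

[5.54492 V, 5.54596 V)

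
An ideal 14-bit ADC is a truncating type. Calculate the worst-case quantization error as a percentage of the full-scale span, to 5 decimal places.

Truncating → worst-case error = 1 LSB = V_FS/2^14, so 100/16384 = 0.00610352 % of full scale.

0.00610 %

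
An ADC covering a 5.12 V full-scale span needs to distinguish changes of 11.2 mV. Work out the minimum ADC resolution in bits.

9 bits

Number of steps required ≥ 5.12 V / 11.2 mV = 457.14.
Need 2^N ≥ 457.14; 2^8 = 256, 2^9 = 512.
Minimum N = 9.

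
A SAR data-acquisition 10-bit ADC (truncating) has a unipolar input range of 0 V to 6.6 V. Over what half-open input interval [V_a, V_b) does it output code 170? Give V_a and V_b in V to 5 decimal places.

[1.09570 V, 1.10215 V)

LSB = 6.6/2^10 = 6.445 mV.
V_a = V_low + 170·LSB = 1.0957 V; V_b = V_low + 171·LSB = 1.10215 V.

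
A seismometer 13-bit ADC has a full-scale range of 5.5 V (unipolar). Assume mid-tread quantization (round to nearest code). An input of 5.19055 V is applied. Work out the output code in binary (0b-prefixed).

code 0b1111000110011 (decimal 7731)

With 8192 levels over 5.5 V, one step is 0.671 mV.
Input sits at 7731.088 steps above V_low.
Round → code 7731.
In binary (0b-prefixed): 0b1111000110011.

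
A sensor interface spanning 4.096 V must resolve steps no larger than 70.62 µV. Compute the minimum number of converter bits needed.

Number of steps required ≥ 4.096 V / 70.62 µV = 58000.57.
Need 2^N ≥ 58000.57; 2^15 = 32768, 2^16 = 65536.
Minimum N = 16.

16 bits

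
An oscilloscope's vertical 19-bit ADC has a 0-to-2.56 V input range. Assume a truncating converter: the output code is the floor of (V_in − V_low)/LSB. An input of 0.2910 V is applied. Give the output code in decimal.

code 59596

LSB = 2.56 V / 524288 = 4.88 µV.
(0.2910 − 0) / 4.88281e-06 = 59596.800 LSBs.
⌊·⌋(59596.800) = 59596.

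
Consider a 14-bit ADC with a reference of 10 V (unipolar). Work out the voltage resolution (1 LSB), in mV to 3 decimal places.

0.610 mV

Full-scale span = 10 V.
LSB = 10 / 2^14 = 10 / 16384 = 0.000610352 V = 0.610 mV.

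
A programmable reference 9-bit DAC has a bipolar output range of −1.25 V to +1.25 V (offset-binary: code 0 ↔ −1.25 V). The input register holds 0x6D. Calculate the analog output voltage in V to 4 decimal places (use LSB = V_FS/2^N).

-0.7178 V

LSB = 2.5 V / 2^9 = 4.883 mV.
Code 0x6D = 109 decimal.
V_out = (−1.25) + 109 × 0.00488281 V = -0.717773 V.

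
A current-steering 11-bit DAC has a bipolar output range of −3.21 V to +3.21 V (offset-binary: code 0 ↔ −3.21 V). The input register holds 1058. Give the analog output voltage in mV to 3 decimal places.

LSB = 6.42 V / 2^11 = 3.135 mV.
V_out = (−3.21) + 1058 × 0.00313477 V = 0.106582 V.
= 106.582 mV.

106.582 mV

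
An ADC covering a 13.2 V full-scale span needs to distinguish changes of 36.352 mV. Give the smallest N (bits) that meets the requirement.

Number of steps required ≥ 13.2 V / 36.352 mV = 363.12.
Need 2^N ≥ 363.12; 2^8 = 256, 2^9 = 512.
Minimum N = 9.

9 bits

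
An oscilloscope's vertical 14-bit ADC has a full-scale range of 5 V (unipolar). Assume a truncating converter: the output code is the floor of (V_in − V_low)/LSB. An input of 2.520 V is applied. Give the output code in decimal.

Full-scale span = 5 V; LSB = 5/2^14 = 305.18 µV.
(V_in − V_low)/LSB = (2.520 − 0) / 0.000305176 = 8257.536.
Floor → code 8257.

code 8257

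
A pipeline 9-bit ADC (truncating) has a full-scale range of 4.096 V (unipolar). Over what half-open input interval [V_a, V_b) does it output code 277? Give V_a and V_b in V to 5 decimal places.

[2.21600 V, 2.22400 V)

LSB = 4.096/2^9 = 8.000 mV.
V_a = V_low + 277·LSB = 2.216 V; V_b = V_low + 278·LSB = 2.224 V.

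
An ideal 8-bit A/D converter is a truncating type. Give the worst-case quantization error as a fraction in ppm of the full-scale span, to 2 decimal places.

3906.25 ppm

Truncating → worst-case error = 1 LSB = V_FS/2^8, so 1e+06/256 = 3906.25 ppm of full scale.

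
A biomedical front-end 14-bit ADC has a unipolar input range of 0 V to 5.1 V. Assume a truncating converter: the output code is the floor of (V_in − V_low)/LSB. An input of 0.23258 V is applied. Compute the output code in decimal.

code 747

LSB = 5.1 V / 16384 = 311.28 µV.
(V_in − V_low)/LSB = (0.23258 − 0) / 0.000311279 = 747.175.
So the output code is 747.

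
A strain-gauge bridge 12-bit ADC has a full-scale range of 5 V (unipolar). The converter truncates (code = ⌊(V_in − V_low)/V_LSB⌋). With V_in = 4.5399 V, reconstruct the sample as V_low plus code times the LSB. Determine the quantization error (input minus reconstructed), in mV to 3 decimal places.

LSB = 5/2^12 = 1.221 mV.
Scaled input = 3719.0861 LSBs, so code = 3719.
Code 3719 maps back to 0 + 3719×0.0012207 V = 4.5397949 V.
Error = 4.5399 − 4.5397949 = 0.000105078 V = 0.105 mV.

0.105 mV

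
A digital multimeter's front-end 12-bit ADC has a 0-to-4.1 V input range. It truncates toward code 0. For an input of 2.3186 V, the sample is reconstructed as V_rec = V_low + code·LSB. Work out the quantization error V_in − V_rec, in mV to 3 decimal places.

0.338 mV

One LSB is 4.1 V / 4096 = 1.001 mV.
(2.3186 − 0)/0.00100098 = 2316.3380; ⌊·⌋ gives code 2316.
Code 2316 maps back to 0 + 2316×0.00100098 V = 2.3182617 V.
Error = 2.3186 − 2.3182617 = 0.000338281 V = 0.338 mV.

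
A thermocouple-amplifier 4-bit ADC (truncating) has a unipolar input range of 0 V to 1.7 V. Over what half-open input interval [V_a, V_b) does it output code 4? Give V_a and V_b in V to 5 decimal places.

LSB = 1.7/2^4 = 106.250 mV.
V_a = V_low + 4·LSB = 0.425 V; V_b = V_low + 5·LSB = 0.53125 V.

[0.42500 V, 0.53125 V)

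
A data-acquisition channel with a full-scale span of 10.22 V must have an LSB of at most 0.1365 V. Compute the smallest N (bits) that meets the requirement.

7 bits

Number of steps required ≥ 10.22 V / 0.1365 V = 74.87.
Need 2^N ≥ 74.87; 2^6 = 64, 2^7 = 128.
Minimum N = 7.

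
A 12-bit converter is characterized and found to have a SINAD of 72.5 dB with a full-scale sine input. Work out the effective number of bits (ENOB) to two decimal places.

11.75 bits

ENOB = (SINAD − 1.76) / 6.02 = (72.5 − 1.76)/6.02 = 11.751.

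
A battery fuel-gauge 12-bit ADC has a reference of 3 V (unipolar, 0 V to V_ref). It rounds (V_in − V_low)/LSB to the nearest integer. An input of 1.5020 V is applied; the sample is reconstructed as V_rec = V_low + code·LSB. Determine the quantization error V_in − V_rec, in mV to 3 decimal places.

-0.197 mV

LSB = 3/2^12 = 0.732 mV.
(V_in − V_low)/LSB = (1.5020 − 0)/0.000732422 = 2050.7307 → code 2051 (round).
Code 2051 maps back to 0 + 2051×0.000732422 V = 1.5021973 V.
V_in − V_rec = -0.000197266 V = -0.197 mV.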